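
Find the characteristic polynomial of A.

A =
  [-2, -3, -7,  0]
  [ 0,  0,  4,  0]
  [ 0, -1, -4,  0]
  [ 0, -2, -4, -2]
x^4 + 8*x^3 + 24*x^2 + 32*x + 16

Expanding det(x·I − A) (e.g. by cofactor expansion or by noting that A is similar to its Jordan form J, which has the same characteristic polynomial as A) gives
  χ_A(x) = x^4 + 8*x^3 + 24*x^2 + 32*x + 16
which factors as (x + 2)^4. The eigenvalues (with algebraic multiplicities) are λ = -2 with multiplicity 4.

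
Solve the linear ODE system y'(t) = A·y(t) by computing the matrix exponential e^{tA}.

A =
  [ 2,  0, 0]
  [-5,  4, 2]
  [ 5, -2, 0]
e^{tA} =
  [exp(2*t), 0, 0]
  [-5*t*exp(2*t), 2*t*exp(2*t) + exp(2*t), 2*t*exp(2*t)]
  [5*t*exp(2*t), -2*t*exp(2*t), -2*t*exp(2*t) + exp(2*t)]

Strategy: write A = P · J · P⁻¹ where J is a Jordan canonical form, so e^{tA} = P · e^{tJ} · P⁻¹, and e^{tJ} can be computed block-by-block.

A has Jordan form
J =
  [2, 1, 0]
  [0, 2, 0]
  [0, 0, 2]
(up to reordering of blocks).

Per-block formulas:
  For a 1×1 block at λ = 2: exp(t · [2]) = [e^(2t)].
  For a 2×2 Jordan block J_2(2): exp(t · J_2(2)) = e^(2t)·(I + t·N), where N is the 2×2 nilpotent shift.

After assembling e^{tJ} and conjugating by P, we get:

e^{tA} =
  [exp(2*t), 0, 0]
  [-5*t*exp(2*t), 2*t*exp(2*t) + exp(2*t), 2*t*exp(2*t)]
  [5*t*exp(2*t), -2*t*exp(2*t), -2*t*exp(2*t) + exp(2*t)]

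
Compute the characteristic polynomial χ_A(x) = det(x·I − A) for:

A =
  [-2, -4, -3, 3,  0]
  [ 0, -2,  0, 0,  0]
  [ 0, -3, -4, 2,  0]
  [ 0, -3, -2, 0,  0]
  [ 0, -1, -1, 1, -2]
x^5 + 10*x^4 + 40*x^3 + 80*x^2 + 80*x + 32

Expanding det(x·I − A) (e.g. by cofactor expansion or by noting that A is similar to its Jordan form J, which has the same characteristic polynomial as A) gives
  χ_A(x) = x^5 + 10*x^4 + 40*x^3 + 80*x^2 + 80*x + 32
which factors as (x + 2)^5. The eigenvalues (with algebraic multiplicities) are λ = -2 with multiplicity 5.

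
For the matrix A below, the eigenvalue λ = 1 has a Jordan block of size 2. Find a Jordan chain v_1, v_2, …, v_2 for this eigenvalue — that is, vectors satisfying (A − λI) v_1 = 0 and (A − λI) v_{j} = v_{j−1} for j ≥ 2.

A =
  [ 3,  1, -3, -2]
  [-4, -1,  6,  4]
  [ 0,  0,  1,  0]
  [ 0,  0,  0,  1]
A Jordan chain for λ = 1 of length 2:
v_1 = (2, -4, 0, 0)ᵀ
v_2 = (1, 0, 0, 0)ᵀ

Let N = A − (1)·I. We want v_2 with N^2 v_2 = 0 but N^1 v_2 ≠ 0; then v_{j-1} := N · v_j for j = 2, …, 2.

Pick v_2 = (1, 0, 0, 0)ᵀ.
Then v_1 = N · v_2 = (2, -4, 0, 0)ᵀ.

Sanity check: (A − (1)·I) v_1 = (0, 0, 0, 0)ᵀ = 0. ✓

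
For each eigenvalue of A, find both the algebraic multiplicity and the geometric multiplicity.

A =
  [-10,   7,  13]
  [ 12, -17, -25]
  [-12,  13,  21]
λ = -4: alg = 2, geom = 1; λ = 2: alg = 1, geom = 1

Step 1 — factor the characteristic polynomial to read off the algebraic multiplicities:
  χ_A(x) = (x - 2)*(x + 4)^2

Step 2 — compute geometric multiplicities via the rank-nullity identity g(λ) = n − rank(A − λI):
  rank(A − (-4)·I) = 2, so dim ker(A − (-4)·I) = n − 2 = 1
  rank(A − (2)·I) = 2, so dim ker(A − (2)·I) = n − 2 = 1

Summary:
  λ = -4: algebraic multiplicity = 2, geometric multiplicity = 1
  λ = 2: algebraic multiplicity = 1, geometric multiplicity = 1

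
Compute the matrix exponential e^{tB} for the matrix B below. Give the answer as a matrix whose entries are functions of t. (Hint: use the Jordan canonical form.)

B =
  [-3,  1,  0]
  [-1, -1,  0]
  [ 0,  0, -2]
e^{tB} =
  [-t*exp(-2*t) + exp(-2*t), t*exp(-2*t), 0]
  [-t*exp(-2*t), t*exp(-2*t) + exp(-2*t), 0]
  [0, 0, exp(-2*t)]

Strategy: write B = P · J · P⁻¹ where J is a Jordan canonical form, so e^{tB} = P · e^{tJ} · P⁻¹, and e^{tJ} can be computed block-by-block.

B has Jordan form
J =
  [-2,  1,  0]
  [ 0, -2,  0]
  [ 0,  0, -2]
(up to reordering of blocks).

Per-block formulas:
  For a 2×2 Jordan block J_2(-2): exp(t · J_2(-2)) = e^(-2t)·(I + t·N), where N is the 2×2 nilpotent shift.
  For a 1×1 block at λ = -2: exp(t · [-2]) = [e^(-2t)].

After assembling e^{tJ} and conjugating by P, we get:

e^{tB} =
  [-t*exp(-2*t) + exp(-2*t), t*exp(-2*t), 0]
  [-t*exp(-2*t), t*exp(-2*t) + exp(-2*t), 0]
  [0, 0, exp(-2*t)]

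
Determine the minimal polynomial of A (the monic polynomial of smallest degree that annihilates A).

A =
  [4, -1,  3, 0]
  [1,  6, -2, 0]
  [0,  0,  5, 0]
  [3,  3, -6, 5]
x^3 - 15*x^2 + 75*x - 125

The characteristic polynomial is χ_A(x) = (x - 5)^4, so the eigenvalues are known. The minimal polynomial is
  m_A(x) = Π_λ (x − λ)^{k_λ}
where k_λ is the size of the *largest* Jordan block for λ (equivalently, the smallest k with (A − λI)^k v = 0 for every generalised eigenvector v of λ).

  λ = 5: largest Jordan block has size 3, contributing (x − 5)^3

So m_A(x) = (x - 5)^3 = x^3 - 15*x^2 + 75*x - 125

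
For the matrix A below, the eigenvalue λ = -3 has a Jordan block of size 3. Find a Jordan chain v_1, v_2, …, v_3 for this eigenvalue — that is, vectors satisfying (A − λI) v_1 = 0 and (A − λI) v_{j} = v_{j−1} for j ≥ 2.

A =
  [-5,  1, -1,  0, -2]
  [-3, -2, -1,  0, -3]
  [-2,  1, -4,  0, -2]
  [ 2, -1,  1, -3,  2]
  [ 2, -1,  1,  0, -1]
A Jordan chain for λ = -3 of length 3:
v_1 = (-1, -1, -1, 1, 1)ᵀ
v_2 = (-2, -3, -2, 2, 2)ᵀ
v_3 = (1, 0, 0, 0, 0)ᵀ

Let N = A − (-3)·I. We want v_3 with N^3 v_3 = 0 but N^2 v_3 ≠ 0; then v_{j-1} := N · v_j for j = 3, …, 2.

Pick v_3 = (1, 0, 0, 0, 0)ᵀ.
Then v_2 = N · v_3 = (-2, -3, -2, 2, 2)ᵀ.
Then v_1 = N · v_2 = (-1, -1, -1, 1, 1)ᵀ.

Sanity check: (A − (-3)·I) v_1 = (0, 0, 0, 0, 0)ᵀ = 0. ✓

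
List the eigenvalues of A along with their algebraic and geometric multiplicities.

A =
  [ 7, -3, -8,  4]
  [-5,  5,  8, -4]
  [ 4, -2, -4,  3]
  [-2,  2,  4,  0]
λ = 2: alg = 4, geom = 2

Step 1 — factor the characteristic polynomial to read off the algebraic multiplicities:
  χ_A(x) = (x - 2)^4

Step 2 — compute geometric multiplicities via the rank-nullity identity g(λ) = n − rank(A − λI):
  rank(A − (2)·I) = 2, so dim ker(A − (2)·I) = n − 2 = 2

Summary:
  λ = 2: algebraic multiplicity = 4, geometric multiplicity = 2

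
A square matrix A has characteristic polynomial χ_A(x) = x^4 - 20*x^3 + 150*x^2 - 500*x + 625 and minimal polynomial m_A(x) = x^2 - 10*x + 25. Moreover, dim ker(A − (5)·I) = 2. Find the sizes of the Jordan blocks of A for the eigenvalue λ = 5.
Block sizes for λ = 5: [2, 2]

Step 1 — from the characteristic polynomial, algebraic multiplicity of λ = 5 is 4. From dim ker(A − (5)·I) = 2, there are exactly 2 Jordan blocks for λ = 5.
Step 2 — from the minimal polynomial, the factor (x − 5)^2 tells us the largest block for λ = 5 has size 2.
Step 3 — with total size 4, 2 blocks, and largest block 2, the block sizes (in nonincreasing order) are [2, 2].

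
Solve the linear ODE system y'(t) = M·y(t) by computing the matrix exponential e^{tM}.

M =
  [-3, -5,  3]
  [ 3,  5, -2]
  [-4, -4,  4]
e^{tM} =
  [-t^2*exp(2*t) - 5*t*exp(2*t) + exp(2*t), -t^2*exp(2*t) - 5*t*exp(2*t), t^2*exp(2*t)/2 + 3*t*exp(2*t)]
  [t^2*exp(2*t) + 3*t*exp(2*t), t^2*exp(2*t) + 3*t*exp(2*t) + exp(2*t), -t^2*exp(2*t)/2 - 2*t*exp(2*t)]
  [-4*t*exp(2*t), -4*t*exp(2*t), 2*t*exp(2*t) + exp(2*t)]

Strategy: write M = P · J · P⁻¹ where J is a Jordan canonical form, so e^{tM} = P · e^{tJ} · P⁻¹, and e^{tJ} can be computed block-by-block.

M has Jordan form
J =
  [2, 1, 0]
  [0, 2, 1]
  [0, 0, 2]
(up to reordering of blocks).

Per-block formulas:
  For a 3×3 Jordan block J_3(2): exp(t · J_3(2)) = e^(2t)·(I + t·N + (t^2/2)·N^2), where N is the 3×3 nilpotent shift.

After assembling e^{tJ} and conjugating by P, we get:

e^{tM} =
  [-t^2*exp(2*t) - 5*t*exp(2*t) + exp(2*t), -t^2*exp(2*t) - 5*t*exp(2*t), t^2*exp(2*t)/2 + 3*t*exp(2*t)]
  [t^2*exp(2*t) + 3*t*exp(2*t), t^2*exp(2*t) + 3*t*exp(2*t) + exp(2*t), -t^2*exp(2*t)/2 - 2*t*exp(2*t)]
  [-4*t*exp(2*t), -4*t*exp(2*t), 2*t*exp(2*t) + exp(2*t)]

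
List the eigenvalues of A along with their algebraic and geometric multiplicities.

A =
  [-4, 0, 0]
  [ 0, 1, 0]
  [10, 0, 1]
λ = -4: alg = 1, geom = 1; λ = 1: alg = 2, geom = 2

Step 1 — factor the characteristic polynomial to read off the algebraic multiplicities:
  χ_A(x) = (x - 1)^2*(x + 4)

Step 2 — compute geometric multiplicities via the rank-nullity identity g(λ) = n − rank(A − λI):
  rank(A − (-4)·I) = 2, so dim ker(A − (-4)·I) = n − 2 = 1
  rank(A − (1)·I) = 1, so dim ker(A − (1)·I) = n − 1 = 2

Summary:
  λ = -4: algebraic multiplicity = 1, geometric multiplicity = 1
  λ = 1: algebraic multiplicity = 2, geometric multiplicity = 2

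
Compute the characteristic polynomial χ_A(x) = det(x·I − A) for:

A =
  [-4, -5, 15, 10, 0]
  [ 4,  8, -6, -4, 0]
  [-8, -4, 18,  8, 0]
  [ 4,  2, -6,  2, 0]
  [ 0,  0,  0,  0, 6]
x^5 - 30*x^4 + 360*x^3 - 2160*x^2 + 6480*x - 7776

Expanding det(x·I − A) (e.g. by cofactor expansion or by noting that A is similar to its Jordan form J, which has the same characteristic polynomial as A) gives
  χ_A(x) = x^5 - 30*x^4 + 360*x^3 - 2160*x^2 + 6480*x - 7776
which factors as (x - 6)^5. The eigenvalues (with algebraic multiplicities) are λ = 6 with multiplicity 5.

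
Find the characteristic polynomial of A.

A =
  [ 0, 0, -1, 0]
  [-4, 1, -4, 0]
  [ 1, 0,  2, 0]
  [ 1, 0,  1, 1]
x^4 - 4*x^3 + 6*x^2 - 4*x + 1

Expanding det(x·I − A) (e.g. by cofactor expansion or by noting that A is similar to its Jordan form J, which has the same characteristic polynomial as A) gives
  χ_A(x) = x^4 - 4*x^3 + 6*x^2 - 4*x + 1
which factors as (x - 1)^4. The eigenvalues (with algebraic multiplicities) are λ = 1 with multiplicity 4.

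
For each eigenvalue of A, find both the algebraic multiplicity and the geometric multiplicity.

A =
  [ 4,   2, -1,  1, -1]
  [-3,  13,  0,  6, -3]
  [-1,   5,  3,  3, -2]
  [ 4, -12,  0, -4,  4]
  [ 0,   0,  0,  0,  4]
λ = 4: alg = 5, geom = 3

Step 1 — factor the characteristic polynomial to read off the algebraic multiplicities:
  χ_A(x) = (x - 4)^5

Step 2 — compute geometric multiplicities via the rank-nullity identity g(λ) = n − rank(A − λI):
  rank(A − (4)·I) = 2, so dim ker(A − (4)·I) = n − 2 = 3

Summary:
  λ = 4: algebraic multiplicity = 5, geometric multiplicity = 3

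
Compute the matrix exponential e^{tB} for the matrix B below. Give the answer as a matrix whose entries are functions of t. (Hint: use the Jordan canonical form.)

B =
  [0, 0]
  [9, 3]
e^{tB} =
  [1, 0]
  [3*exp(3*t) - 3, exp(3*t)]

Strategy: write B = P · J · P⁻¹ where J is a Jordan canonical form, so e^{tB} = P · e^{tJ} · P⁻¹, and e^{tJ} can be computed block-by-block.

B has Jordan form
J =
  [0, 0]
  [0, 3]
(up to reordering of blocks).

Per-block formulas:
  For a 1×1 block at λ = 3: exp(t · [3]) = [e^(3t)].
  For a 1×1 block at λ = 0: exp(t · [0]) = [e^(0t)].

After assembling e^{tJ} and conjugating by P, we get:

e^{tB} =
  [1, 0]
  [3*exp(3*t) - 3, exp(3*t)]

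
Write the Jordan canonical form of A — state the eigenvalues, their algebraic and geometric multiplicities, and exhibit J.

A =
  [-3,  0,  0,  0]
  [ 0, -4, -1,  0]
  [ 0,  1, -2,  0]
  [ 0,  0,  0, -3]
J_2(-3) ⊕ J_1(-3) ⊕ J_1(-3)

The characteristic polynomial is
  det(x·I − A) = x^4 + 12*x^3 + 54*x^2 + 108*x + 81 = (x + 3)^4

Eigenvalues and multiplicities (the geometric multiplicity of λ is n − rank(A − λI), which equals the number of Jordan blocks for λ):
  λ = -3: algebraic multiplicity = 4, geometric multiplicity = 3

Determining the block sizes for each eigenvalue:
  λ = -3: 3 blocks summing to 4 forces exactly one block of size 2 and the rest size 1 → block sizes [2, 1, 1]

Assembling the blocks gives a Jordan form
J =
  [-3,  1,  0,  0]
  [ 0, -3,  0,  0]
  [ 0,  0, -3,  0]
  [ 0,  0,  0, -3]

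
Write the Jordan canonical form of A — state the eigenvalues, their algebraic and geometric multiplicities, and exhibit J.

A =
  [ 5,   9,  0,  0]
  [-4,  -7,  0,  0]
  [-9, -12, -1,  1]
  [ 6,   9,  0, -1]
J_2(-1) ⊕ J_2(-1)

The characteristic polynomial is
  det(x·I − A) = x^4 + 4*x^3 + 6*x^2 + 4*x + 1 = (x + 1)^4

Eigenvalues and multiplicities (the geometric multiplicity of λ is n − rank(A − λI), which equals the number of Jordan blocks for λ):
  λ = -1: algebraic multiplicity = 4, geometric multiplicity = 2

Determining the block sizes for each eigenvalue:
  λ = -1: with am = 4 and gm = 2, the partition is not yet determined (e.g. several partitions of 4 into 2 parts exist). Let N = A − (-1)·I. Computing rank(N^1) = 2, rank(N^2) = 0; the number of blocks of size ≥ j is rank(N^{j−1}) − rank(N^j), giving [2, 2]. So we have 2 block(s) of size 2 → block sizes [2, 2]

Assembling the blocks gives a Jordan form
J =
  [-1,  1,  0,  0]
  [ 0, -1,  0,  0]
  [ 0,  0, -1,  1]
  [ 0,  0,  0, -1]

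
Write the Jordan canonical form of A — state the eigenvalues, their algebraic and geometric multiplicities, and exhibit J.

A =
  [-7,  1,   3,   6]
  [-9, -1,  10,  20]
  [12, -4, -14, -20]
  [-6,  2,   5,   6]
J_3(-4) ⊕ J_1(-4)

The characteristic polynomial is
  det(x·I − A) = x^4 + 16*x^3 + 96*x^2 + 256*x + 256 = (x + 4)^4

Eigenvalues and multiplicities (the geometric multiplicity of λ is n − rank(A − λI), which equals the number of Jordan blocks for λ):
  λ = -4: algebraic multiplicity = 4, geometric multiplicity = 2

Determining the block sizes for each eigenvalue:
  λ = -4: with am = 4 and gm = 2, the partition is not yet determined (e.g. several partitions of 4 into 2 parts exist). Let N = A − (-4)·I. Computing rank(N^1) = 2, rank(N^2) = 1, rank(N^3) = 0; the number of blocks of size ≥ j is rank(N^{j−1}) − rank(N^j), giving [2, 1, 1]. So we have 1 block(s) of size 3, 1 block(s) of size 1 → block sizes [3, 1]

Assembling the blocks gives a Jordan form
J =
  [-4,  1,  0,  0]
  [ 0, -4,  1,  0]
  [ 0,  0, -4,  0]
  [ 0,  0,  0, -4]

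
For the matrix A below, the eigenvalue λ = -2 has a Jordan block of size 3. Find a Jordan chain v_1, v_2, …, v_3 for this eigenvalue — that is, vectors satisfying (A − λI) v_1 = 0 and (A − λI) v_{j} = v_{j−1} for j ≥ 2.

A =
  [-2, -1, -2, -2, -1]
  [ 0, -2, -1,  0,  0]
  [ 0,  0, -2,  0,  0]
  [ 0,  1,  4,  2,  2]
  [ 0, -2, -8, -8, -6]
A Jordan chain for λ = -2 of length 3:
v_1 = (1, 0, 0, -1, 2)ᵀ
v_2 = (-2, -1, 0, 4, -8)ᵀ
v_3 = (0, 0, 1, 0, 0)ᵀ

Let N = A − (-2)·I. We want v_3 with N^3 v_3 = 0 but N^2 v_3 ≠ 0; then v_{j-1} := N · v_j for j = 3, …, 2.

Pick v_3 = (0, 0, 1, 0, 0)ᵀ.
Then v_2 = N · v_3 = (-2, -1, 0, 4, -8)ᵀ.
Then v_1 = N · v_2 = (1, 0, 0, -1, 2)ᵀ.

Sanity check: (A − (-2)·I) v_1 = (0, 0, 0, 0, 0)ᵀ = 0. ✓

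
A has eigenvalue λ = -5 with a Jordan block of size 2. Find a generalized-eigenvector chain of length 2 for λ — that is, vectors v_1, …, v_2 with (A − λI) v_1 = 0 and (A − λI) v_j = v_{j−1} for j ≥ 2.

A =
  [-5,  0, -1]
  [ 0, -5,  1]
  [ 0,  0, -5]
A Jordan chain for λ = -5 of length 2:
v_1 = (-1, 1, 0)ᵀ
v_2 = (0, 0, 1)ᵀ

Let N = A − (-5)·I. We want v_2 with N^2 v_2 = 0 but N^1 v_2 ≠ 0; then v_{j-1} := N · v_j for j = 2, …, 2.

Pick v_2 = (0, 0, 1)ᵀ.
Then v_1 = N · v_2 = (-1, 1, 0)ᵀ.

Sanity check: (A − (-5)·I) v_1 = (0, 0, 0)ᵀ = 0. ✓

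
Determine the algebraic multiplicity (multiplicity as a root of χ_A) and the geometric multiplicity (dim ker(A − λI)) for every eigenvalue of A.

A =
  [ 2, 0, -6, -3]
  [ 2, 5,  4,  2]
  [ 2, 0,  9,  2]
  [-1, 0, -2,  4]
λ = 5: alg = 4, geom = 3

Step 1 — factor the characteristic polynomial to read off the algebraic multiplicities:
  χ_A(x) = (x - 5)^4

Step 2 — compute geometric multiplicities via the rank-nullity identity g(λ) = n − rank(A − λI):
  rank(A − (5)·I) = 1, so dim ker(A − (5)·I) = n − 1 = 3

Summary:
  λ = 5: algebraic multiplicity = 4, geometric multiplicity = 3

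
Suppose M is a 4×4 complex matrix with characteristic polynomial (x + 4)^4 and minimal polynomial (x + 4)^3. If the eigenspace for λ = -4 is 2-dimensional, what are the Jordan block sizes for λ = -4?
Block sizes for λ = -4: [3, 1]

Step 1 — from the characteristic polynomial, algebraic multiplicity of λ = -4 is 4. From dim ker(M − (-4)·I) = 2, there are exactly 2 Jordan blocks for λ = -4.
Step 2 — from the minimal polynomial, the factor (x + 4)^3 tells us the largest block for λ = -4 has size 3.
Step 3 — with total size 4, 2 blocks, and largest block 3, the block sizes (in nonincreasing order) are [3, 1].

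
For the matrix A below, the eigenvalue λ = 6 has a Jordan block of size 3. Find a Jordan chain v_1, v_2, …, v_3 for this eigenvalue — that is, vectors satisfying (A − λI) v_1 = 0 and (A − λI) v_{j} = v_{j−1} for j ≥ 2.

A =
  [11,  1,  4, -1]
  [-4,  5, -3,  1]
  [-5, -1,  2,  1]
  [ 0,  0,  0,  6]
A Jordan chain for λ = 6 of length 3:
v_1 = (1, -1, -1, 0)ᵀ
v_2 = (5, -4, -5, 0)ᵀ
v_3 = (1, 0, 0, 0)ᵀ

Let N = A − (6)·I. We want v_3 with N^3 v_3 = 0 but N^2 v_3 ≠ 0; then v_{j-1} := N · v_j for j = 3, …, 2.

Pick v_3 = (1, 0, 0, 0)ᵀ.
Then v_2 = N · v_3 = (5, -4, -5, 0)ᵀ.
Then v_1 = N · v_2 = (1, -1, -1, 0)ᵀ.

Sanity check: (A − (6)·I) v_1 = (0, 0, 0, 0)ᵀ = 0. ✓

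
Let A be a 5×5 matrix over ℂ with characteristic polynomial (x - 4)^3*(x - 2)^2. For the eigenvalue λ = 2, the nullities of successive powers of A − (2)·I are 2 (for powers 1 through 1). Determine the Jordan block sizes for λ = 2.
Block sizes for λ = 2: [1, 1]

From the dimensions of kernels of powers, the number of Jordan blocks of size at least j is d_j − d_{j−1} where d_j = dim ker(N^j) (with d_0 = 0). Computing the differences gives [2].
The number of blocks of size exactly k is (#blocks of size ≥ k) − (#blocks of size ≥ k + 1), so the partition is: 2 block(s) of size 1.
In nonincreasing order the block sizes are [1, 1].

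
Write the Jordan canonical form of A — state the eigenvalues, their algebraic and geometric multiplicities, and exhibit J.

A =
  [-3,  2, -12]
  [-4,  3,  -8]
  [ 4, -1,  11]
J_2(3) ⊕ J_1(5)

The characteristic polynomial is
  det(x·I − A) = x^3 - 11*x^2 + 39*x - 45 = (x - 5)*(x - 3)^2

Eigenvalues and multiplicities (the geometric multiplicity of λ is n − rank(A − λI), which equals the number of Jordan blocks for λ):
  λ = 3: algebraic multiplicity = 2, geometric multiplicity = 1
  λ = 5: algebraic multiplicity = 1, geometric multiplicity = 1

Determining the block sizes for each eigenvalue:
  λ = 3: one block (gm = 1), so the single block has size am = 2 → block sizes [2]
  λ = 5: one block (gm = 1), so the single block has size am = 1 → block sizes [1]

Assembling the blocks gives a Jordan form
J =
  [3, 1, 0]
  [0, 3, 0]
  [0, 0, 5]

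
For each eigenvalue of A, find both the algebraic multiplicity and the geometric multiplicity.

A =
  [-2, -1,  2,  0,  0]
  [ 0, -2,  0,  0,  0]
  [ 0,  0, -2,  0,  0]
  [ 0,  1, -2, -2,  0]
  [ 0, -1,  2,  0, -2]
λ = -2: alg = 5, geom = 4

Step 1 — factor the characteristic polynomial to read off the algebraic multiplicities:
  χ_A(x) = (x + 2)^5

Step 2 — compute geometric multiplicities via the rank-nullity identity g(λ) = n − rank(A − λI):
  rank(A − (-2)·I) = 1, so dim ker(A − (-2)·I) = n − 1 = 4

Summary:
  λ = -2: algebraic multiplicity = 5, geometric multiplicity = 4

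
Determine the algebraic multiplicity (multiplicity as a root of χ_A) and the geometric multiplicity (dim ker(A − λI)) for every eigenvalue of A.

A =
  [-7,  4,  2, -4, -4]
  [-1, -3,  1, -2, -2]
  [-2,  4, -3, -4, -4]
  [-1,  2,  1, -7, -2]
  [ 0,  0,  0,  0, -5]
λ = -5: alg = 5, geom = 4

Step 1 — factor the characteristic polynomial to read off the algebraic multiplicities:
  χ_A(x) = (x + 5)^5

Step 2 — compute geometric multiplicities via the rank-nullity identity g(λ) = n − rank(A − λI):
  rank(A − (-5)·I) = 1, so dim ker(A − (-5)·I) = n − 1 = 4

Summary:
  λ = -5: algebraic multiplicity = 5, geometric multiplicity = 4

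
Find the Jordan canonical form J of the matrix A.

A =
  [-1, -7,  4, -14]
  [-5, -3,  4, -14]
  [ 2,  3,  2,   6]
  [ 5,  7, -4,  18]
J_3(4) ⊕ J_1(4)

The characteristic polynomial is
  det(x·I − A) = x^4 - 16*x^3 + 96*x^2 - 256*x + 256 = (x - 4)^4

Eigenvalues and multiplicities (the geometric multiplicity of λ is n − rank(A − λI), which equals the number of Jordan blocks for λ):
  λ = 4: algebraic multiplicity = 4, geometric multiplicity = 2

Determining the block sizes for each eigenvalue:
  λ = 4: with am = 4 and gm = 2, the partition is not yet determined (e.g. several partitions of 4 into 2 parts exist). Let N = A − (4)·I. Computing rank(N^1) = 2, rank(N^2) = 1, rank(N^3) = 0; the number of blocks of size ≥ j is rank(N^{j−1}) − rank(N^j), giving [2, 1, 1]. So we have 1 block(s) of size 3, 1 block(s) of size 1 → block sizes [3, 1]

Assembling the blocks gives a Jordan form
J =
  [4, 1, 0, 0]
  [0, 4, 1, 0]
  [0, 0, 4, 0]
  [0, 0, 0, 4]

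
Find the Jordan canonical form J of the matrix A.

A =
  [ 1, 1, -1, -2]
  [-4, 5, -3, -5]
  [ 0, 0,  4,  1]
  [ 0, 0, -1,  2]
J_2(3) ⊕ J_2(3)

The characteristic polynomial is
  det(x·I − A) = x^4 - 12*x^3 + 54*x^2 - 108*x + 81 = (x - 3)^4

Eigenvalues and multiplicities (the geometric multiplicity of λ is n − rank(A − λI), which equals the number of Jordan blocks for λ):
  λ = 3: algebraic multiplicity = 4, geometric multiplicity = 2

Determining the block sizes for each eigenvalue:
  λ = 3: with am = 4 and gm = 2, the partition is not yet determined (e.g. several partitions of 4 into 2 parts exist). Let N = A − (3)·I. Computing rank(N^1) = 2, rank(N^2) = 0; the number of blocks of size ≥ j is rank(N^{j−1}) − rank(N^j), giving [2, 2]. So we have 2 block(s) of size 2 → block sizes [2, 2]

Assembling the blocks gives a Jordan form
J =
  [3, 1, 0, 0]
  [0, 3, 0, 0]
  [0, 0, 3, 1]
  [0, 0, 0, 3]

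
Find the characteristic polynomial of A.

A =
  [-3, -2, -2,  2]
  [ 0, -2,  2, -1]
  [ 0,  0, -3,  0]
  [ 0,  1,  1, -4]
x^4 + 12*x^3 + 54*x^2 + 108*x + 81

Expanding det(x·I − A) (e.g. by cofactor expansion or by noting that A is similar to its Jordan form J, which has the same characteristic polynomial as A) gives
  χ_A(x) = x^4 + 12*x^3 + 54*x^2 + 108*x + 81
which factors as (x + 3)^4. The eigenvalues (with algebraic multiplicities) are λ = -3 with multiplicity 4.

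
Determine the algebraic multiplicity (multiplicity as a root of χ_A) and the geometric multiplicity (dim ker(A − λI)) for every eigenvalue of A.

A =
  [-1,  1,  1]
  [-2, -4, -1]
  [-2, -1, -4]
λ = -3: alg = 3, geom = 2

Step 1 — factor the characteristic polynomial to read off the algebraic multiplicities:
  χ_A(x) = (x + 3)^3

Step 2 — compute geometric multiplicities via the rank-nullity identity g(λ) = n − rank(A − λI):
  rank(A − (-3)·I) = 1, so dim ker(A − (-3)·I) = n − 1 = 2

Summary:
  λ = -3: algebraic multiplicity = 3, geometric multiplicity = 2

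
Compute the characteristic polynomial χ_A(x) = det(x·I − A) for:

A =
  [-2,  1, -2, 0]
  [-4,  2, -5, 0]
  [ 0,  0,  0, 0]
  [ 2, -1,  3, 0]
x^4

Expanding det(x·I − A) (e.g. by cofactor expansion or by noting that A is similar to its Jordan form J, which has the same characteristic polynomial as A) gives
  χ_A(x) = x^4
which factors as x^4. The eigenvalues (with algebraic multiplicities) are λ = 0 with multiplicity 4.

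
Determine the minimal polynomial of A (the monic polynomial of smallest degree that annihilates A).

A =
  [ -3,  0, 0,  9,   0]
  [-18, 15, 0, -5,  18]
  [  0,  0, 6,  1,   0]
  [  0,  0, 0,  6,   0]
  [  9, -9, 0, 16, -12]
x^3 - 9*x^2 + 108

The characteristic polynomial is χ_A(x) = (x - 6)^3*(x + 3)^2, so the eigenvalues are known. The minimal polynomial is
  m_A(x) = Π_λ (x − λ)^{k_λ}
where k_λ is the size of the *largest* Jordan block for λ (equivalently, the smallest k with (A − λI)^k v = 0 for every generalised eigenvector v of λ).

  λ = -3: largest Jordan block has size 1, contributing (x + 3)
  λ = 6: largest Jordan block has size 2, contributing (x − 6)^2

So m_A(x) = (x - 6)^2*(x + 3) = x^3 - 9*x^2 + 108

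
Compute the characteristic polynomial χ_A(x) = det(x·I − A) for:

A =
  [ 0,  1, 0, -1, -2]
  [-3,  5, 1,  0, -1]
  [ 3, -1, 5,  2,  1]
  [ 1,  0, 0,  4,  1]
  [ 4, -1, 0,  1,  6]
x^5 - 20*x^4 + 160*x^3 - 640*x^2 + 1280*x - 1024

Expanding det(x·I − A) (e.g. by cofactor expansion or by noting that A is similar to its Jordan form J, which has the same characteristic polynomial as A) gives
  χ_A(x) = x^5 - 20*x^4 + 160*x^3 - 640*x^2 + 1280*x - 1024
which factors as (x - 4)^5. The eigenvalues (with algebraic multiplicities) are λ = 4 with multiplicity 5.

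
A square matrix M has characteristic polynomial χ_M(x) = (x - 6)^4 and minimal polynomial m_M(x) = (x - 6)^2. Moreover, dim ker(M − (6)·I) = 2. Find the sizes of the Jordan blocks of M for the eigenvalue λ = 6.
Block sizes for λ = 6: [2, 2]

Step 1 — from the characteristic polynomial, algebraic multiplicity of λ = 6 is 4. From dim ker(M − (6)·I) = 2, there are exactly 2 Jordan blocks for λ = 6.
Step 2 — from the minimal polynomial, the factor (x − 6)^2 tells us the largest block for λ = 6 has size 2.
Step 3 — with total size 4, 2 blocks, and largest block 2, the block sizes (in nonincreasing order) are [2, 2].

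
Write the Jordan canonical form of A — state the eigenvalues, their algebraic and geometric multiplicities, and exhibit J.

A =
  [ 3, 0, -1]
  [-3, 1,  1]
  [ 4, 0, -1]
J_3(1)

The characteristic polynomial is
  det(x·I − A) = x^3 - 3*x^2 + 3*x - 1 = (x - 1)^3

Eigenvalues and multiplicities (the geometric multiplicity of λ is n − rank(A − λI), which equals the number of Jordan blocks for λ):
  λ = 1: algebraic multiplicity = 3, geometric multiplicity = 1

Determining the block sizes for each eigenvalue:
  λ = 1: one block (gm = 1), so the single block has size am = 3 → block sizes [3]

Assembling the blocks gives a Jordan form
J =
  [1, 1, 0]
  [0, 1, 1]
  [0, 0, 1]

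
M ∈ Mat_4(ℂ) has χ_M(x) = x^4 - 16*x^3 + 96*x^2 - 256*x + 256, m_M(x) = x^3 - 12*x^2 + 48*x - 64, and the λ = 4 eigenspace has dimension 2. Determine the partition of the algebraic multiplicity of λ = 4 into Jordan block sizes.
Block sizes for λ = 4: [3, 1]

Step 1 — from the characteristic polynomial, algebraic multiplicity of λ = 4 is 4. From dim ker(M − (4)·I) = 2, there are exactly 2 Jordan blocks for λ = 4.
Step 2 — from the minimal polynomial, the factor (x − 4)^3 tells us the largest block for λ = 4 has size 3.
Step 3 — with total size 4, 2 blocks, and largest block 3, the block sizes (in nonincreasing order) are [3, 1].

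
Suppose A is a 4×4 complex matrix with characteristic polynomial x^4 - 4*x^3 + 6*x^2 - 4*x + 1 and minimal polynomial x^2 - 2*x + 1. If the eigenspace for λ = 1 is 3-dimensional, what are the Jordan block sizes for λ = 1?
Block sizes for λ = 1: [2, 1, 1]

Step 1 — from the characteristic polynomial, algebraic multiplicity of λ = 1 is 4. From dim ker(A − (1)·I) = 3, there are exactly 3 Jordan blocks for λ = 1.
Step 2 — from the minimal polynomial, the factor (x − 1)^2 tells us the largest block for λ = 1 has size 2.
Step 3 — with total size 4, 3 blocks, and largest block 2, the block sizes (in nonincreasing order) are [2, 1, 1].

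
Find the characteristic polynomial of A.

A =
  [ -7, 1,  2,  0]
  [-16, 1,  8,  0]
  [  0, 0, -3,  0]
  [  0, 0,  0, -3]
x^4 + 12*x^3 + 54*x^2 + 108*x + 81

Expanding det(x·I − A) (e.g. by cofactor expansion or by noting that A is similar to its Jordan form J, which has the same characteristic polynomial as A) gives
  χ_A(x) = x^4 + 12*x^3 + 54*x^2 + 108*x + 81
which factors as (x + 3)^4. The eigenvalues (with algebraic multiplicities) are λ = -3 with multiplicity 4.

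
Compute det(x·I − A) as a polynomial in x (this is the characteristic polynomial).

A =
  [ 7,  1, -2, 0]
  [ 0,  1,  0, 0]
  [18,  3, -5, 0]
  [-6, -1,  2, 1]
x^4 - 4*x^3 + 6*x^2 - 4*x + 1

Expanding det(x·I − A) (e.g. by cofactor expansion or by noting that A is similar to its Jordan form J, which has the same characteristic polynomial as A) gives
  χ_A(x) = x^4 - 4*x^3 + 6*x^2 - 4*x + 1
which factors as (x - 1)^4. The eigenvalues (with algebraic multiplicities) are λ = 1 with multiplicity 4.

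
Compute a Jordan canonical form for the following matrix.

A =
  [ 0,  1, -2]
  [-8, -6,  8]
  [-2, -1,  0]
J_2(-2) ⊕ J_1(-2)

The characteristic polynomial is
  det(x·I − A) = x^3 + 6*x^2 + 12*x + 8 = (x + 2)^3

Eigenvalues and multiplicities (the geometric multiplicity of λ is n − rank(A − λI), which equals the number of Jordan blocks for λ):
  λ = -2: algebraic multiplicity = 3, geometric multiplicity = 2

Determining the block sizes for each eigenvalue:
  λ = -2: 2 blocks summing to 3 forces exactly one block of size 2 and the rest size 1 → block sizes [2, 1]

Assembling the blocks gives a Jordan form
J =
  [-2,  1,  0]
  [ 0, -2,  0]
  [ 0,  0, -2]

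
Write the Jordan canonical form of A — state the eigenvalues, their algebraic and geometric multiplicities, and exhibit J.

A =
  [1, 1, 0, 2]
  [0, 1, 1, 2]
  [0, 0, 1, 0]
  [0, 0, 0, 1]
J_3(1) ⊕ J_1(1)

The characteristic polynomial is
  det(x·I − A) = x^4 - 4*x^3 + 6*x^2 - 4*x + 1 = (x - 1)^4

Eigenvalues and multiplicities (the geometric multiplicity of λ is n − rank(A − λI), which equals the number of Jordan blocks for λ):
  λ = 1: algebraic multiplicity = 4, geometric multiplicity = 2

Determining the block sizes for each eigenvalue:
  λ = 1: with am = 4 and gm = 2, the partition is not yet determined (e.g. several partitions of 4 into 2 parts exist). Let N = A − (1)·I. Computing rank(N^1) = 2, rank(N^2) = 1, rank(N^3) = 0; the number of blocks of size ≥ j is rank(N^{j−1}) − rank(N^j), giving [2, 1, 1]. So we have 1 block(s) of size 3, 1 block(s) of size 1 → block sizes [3, 1]

Assembling the blocks gives a Jordan form
J =
  [1, 1, 0, 0]
  [0, 1, 1, 0]
  [0, 0, 1, 0]
  [0, 0, 0, 1]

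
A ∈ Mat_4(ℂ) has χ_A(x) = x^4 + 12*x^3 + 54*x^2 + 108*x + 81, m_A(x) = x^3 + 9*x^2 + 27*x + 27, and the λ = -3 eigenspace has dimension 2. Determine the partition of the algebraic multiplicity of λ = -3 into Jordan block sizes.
Block sizes for λ = -3: [3, 1]

Step 1 — from the characteristic polynomial, algebraic multiplicity of λ = -3 is 4. From dim ker(A − (-3)·I) = 2, there are exactly 2 Jordan blocks for λ = -3.
Step 2 — from the minimal polynomial, the factor (x + 3)^3 tells us the largest block for λ = -3 has size 3.
Step 3 — with total size 4, 2 blocks, and largest block 3, the block sizes (in nonincreasing order) are [3, 1].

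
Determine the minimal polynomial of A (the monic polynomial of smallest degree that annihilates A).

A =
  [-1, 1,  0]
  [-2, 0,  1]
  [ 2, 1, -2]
x^3 + 3*x^2 + 3*x + 1

The characteristic polynomial is χ_A(x) = (x + 1)^3, so the eigenvalues are known. The minimal polynomial is
  m_A(x) = Π_λ (x − λ)^{k_λ}
where k_λ is the size of the *largest* Jordan block for λ (equivalently, the smallest k with (A − λI)^k v = 0 for every generalised eigenvector v of λ).

  λ = -1: largest Jordan block has size 3, contributing (x + 1)^3

So m_A(x) = (x + 1)^3 = x^3 + 3*x^2 + 3*x + 1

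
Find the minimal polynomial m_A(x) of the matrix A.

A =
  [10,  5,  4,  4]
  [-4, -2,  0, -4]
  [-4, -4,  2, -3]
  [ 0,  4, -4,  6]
x^2 - 8*x + 16

The characteristic polynomial is χ_A(x) = (x - 4)^4, so the eigenvalues are known. The minimal polynomial is
  m_A(x) = Π_λ (x − λ)^{k_λ}
where k_λ is the size of the *largest* Jordan block for λ (equivalently, the smallest k with (A − λI)^k v = 0 for every generalised eigenvector v of λ).

  λ = 4: largest Jordan block has size 2, contributing (x − 4)^2

So m_A(x) = (x - 4)^2 = x^2 - 8*x + 16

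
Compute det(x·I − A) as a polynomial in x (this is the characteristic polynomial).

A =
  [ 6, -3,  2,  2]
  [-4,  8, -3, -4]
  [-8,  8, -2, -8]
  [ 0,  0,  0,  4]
x^4 - 16*x^3 + 96*x^2 - 256*x + 256

Expanding det(x·I − A) (e.g. by cofactor expansion or by noting that A is similar to its Jordan form J, which has the same characteristic polynomial as A) gives
  χ_A(x) = x^4 - 16*x^3 + 96*x^2 - 256*x + 256
which factors as (x - 4)^4. The eigenvalues (with algebraic multiplicities) are λ = 4 with multiplicity 4.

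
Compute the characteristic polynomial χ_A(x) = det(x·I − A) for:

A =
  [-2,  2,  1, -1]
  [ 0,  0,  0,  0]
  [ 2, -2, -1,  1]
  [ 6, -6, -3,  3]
x^4

Expanding det(x·I − A) (e.g. by cofactor expansion or by noting that A is similar to its Jordan form J, which has the same characteristic polynomial as A) gives
  χ_A(x) = x^4
which factors as x^4. The eigenvalues (with algebraic multiplicities) are λ = 0 with multiplicity 4.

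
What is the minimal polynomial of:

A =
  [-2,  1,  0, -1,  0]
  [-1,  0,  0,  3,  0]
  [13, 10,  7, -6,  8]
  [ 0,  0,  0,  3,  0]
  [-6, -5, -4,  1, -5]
x^4 - 6*x^2 - 8*x - 3

The characteristic polynomial is χ_A(x) = (x - 3)^2*(x + 1)^3, so the eigenvalues are known. The minimal polynomial is
  m_A(x) = Π_λ (x − λ)^{k_λ}
where k_λ is the size of the *largest* Jordan block for λ (equivalently, the smallest k with (A − λI)^k v = 0 for every generalised eigenvector v of λ).

  λ = -1: largest Jordan block has size 3, contributing (x + 1)^3
  λ = 3: largest Jordan block has size 1, contributing (x − 3)

So m_A(x) = (x - 3)*(x + 1)^3 = x^4 - 6*x^2 - 8*x - 3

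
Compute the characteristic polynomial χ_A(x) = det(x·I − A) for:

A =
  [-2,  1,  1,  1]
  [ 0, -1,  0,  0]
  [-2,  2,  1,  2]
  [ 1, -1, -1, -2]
x^4 + 4*x^3 + 6*x^2 + 4*x + 1

Expanding det(x·I − A) (e.g. by cofactor expansion or by noting that A is similar to its Jordan form J, which has the same characteristic polynomial as A) gives
  χ_A(x) = x^4 + 4*x^3 + 6*x^2 + 4*x + 1
which factors as (x + 1)^4. The eigenvalues (with algebraic multiplicities) are λ = -1 with multiplicity 4.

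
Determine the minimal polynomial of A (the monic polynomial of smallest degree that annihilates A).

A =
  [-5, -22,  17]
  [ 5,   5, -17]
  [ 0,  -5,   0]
x^3

The characteristic polynomial is χ_A(x) = x^3, so the eigenvalues are known. The minimal polynomial is
  m_A(x) = Π_λ (x − λ)^{k_λ}
where k_λ is the size of the *largest* Jordan block for λ (equivalently, the smallest k with (A − λI)^k v = 0 for every generalised eigenvector v of λ).

  λ = 0: largest Jordan block has size 3, contributing (x − 0)^3

So m_A(x) = x^3 = x^3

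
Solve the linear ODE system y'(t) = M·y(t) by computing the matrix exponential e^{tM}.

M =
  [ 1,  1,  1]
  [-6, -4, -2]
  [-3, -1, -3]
e^{tM} =
  [3*t*exp(-2*t) + exp(-2*t), t*exp(-2*t), t*exp(-2*t)]
  [-6*t*exp(-2*t), -2*t*exp(-2*t) + exp(-2*t), -2*t*exp(-2*t)]
  [-3*t*exp(-2*t), -t*exp(-2*t), -t*exp(-2*t) + exp(-2*t)]

Strategy: write M = P · J · P⁻¹ where J is a Jordan canonical form, so e^{tM} = P · e^{tJ} · P⁻¹, and e^{tJ} can be computed block-by-block.

M has Jordan form
J =
  [-2,  1,  0]
  [ 0, -2,  0]
  [ 0,  0, -2]
(up to reordering of blocks).

Per-block formulas:
  For a 2×2 Jordan block J_2(-2): exp(t · J_2(-2)) = e^(-2t)·(I + t·N), where N is the 2×2 nilpotent shift.
  For a 1×1 block at λ = -2: exp(t · [-2]) = [e^(-2t)].

After assembling e^{tJ} and conjugating by P, we get:

e^{tM} =
  [3*t*exp(-2*t) + exp(-2*t), t*exp(-2*t), t*exp(-2*t)]
  [-6*t*exp(-2*t), -2*t*exp(-2*t) + exp(-2*t), -2*t*exp(-2*t)]
  [-3*t*exp(-2*t), -t*exp(-2*t), -t*exp(-2*t) + exp(-2*t)]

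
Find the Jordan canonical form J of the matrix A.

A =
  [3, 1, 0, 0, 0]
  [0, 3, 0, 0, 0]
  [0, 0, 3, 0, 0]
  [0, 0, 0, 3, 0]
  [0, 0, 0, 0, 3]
J_2(3) ⊕ J_1(3) ⊕ J_1(3) ⊕ J_1(3)

The characteristic polynomial is
  det(x·I − A) = x^5 - 15*x^4 + 90*x^3 - 270*x^2 + 405*x - 243 = (x - 3)^5

Eigenvalues and multiplicities (the geometric multiplicity of λ is n − rank(A − λI), which equals the number of Jordan blocks for λ):
  λ = 3: algebraic multiplicity = 5, geometric multiplicity = 4

Determining the block sizes for each eigenvalue:
  λ = 3: 4 blocks summing to 5 forces exactly one block of size 2 and the rest size 1 → block sizes [2, 1, 1, 1]

Assembling the blocks gives a Jordan form
J =
  [3, 1, 0, 0, 0]
  [0, 3, 0, 0, 0]
  [0, 0, 3, 0, 0]
  [0, 0, 0, 3, 0]
  [0, 0, 0, 0, 3]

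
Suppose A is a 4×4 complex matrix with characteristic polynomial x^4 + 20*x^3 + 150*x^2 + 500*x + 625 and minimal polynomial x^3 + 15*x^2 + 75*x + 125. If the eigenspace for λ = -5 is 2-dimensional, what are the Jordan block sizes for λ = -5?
Block sizes for λ = -5: [3, 1]

Step 1 — from the characteristic polynomial, algebraic multiplicity of λ = -5 is 4. From dim ker(A − (-5)·I) = 2, there are exactly 2 Jordan blocks for λ = -5.
Step 2 — from the minimal polynomial, the factor (x + 5)^3 tells us the largest block for λ = -5 has size 3.
Step 3 — with total size 4, 2 blocks, and largest block 3, the block sizes (in nonincreasing order) are [3, 1].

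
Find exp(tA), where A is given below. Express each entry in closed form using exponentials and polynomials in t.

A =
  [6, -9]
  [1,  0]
e^{tA} =
  [3*t*exp(3*t) + exp(3*t), -9*t*exp(3*t)]
  [t*exp(3*t), -3*t*exp(3*t) + exp(3*t)]

Strategy: write A = P · J · P⁻¹ where J is a Jordan canonical form, so e^{tA} = P · e^{tJ} · P⁻¹, and e^{tJ} can be computed block-by-block.

A has Jordan form
J =
  [3, 1]
  [0, 3]
(up to reordering of blocks).

Per-block formulas:
  For a 2×2 Jordan block J_2(3): exp(t · J_2(3)) = e^(3t)·(I + t·N), where N is the 2×2 nilpotent shift.

After assembling e^{tJ} and conjugating by P, we get:

e^{tA} =
  [3*t*exp(3*t) + exp(3*t), -9*t*exp(3*t)]
  [t*exp(3*t), -3*t*exp(3*t) + exp(3*t)]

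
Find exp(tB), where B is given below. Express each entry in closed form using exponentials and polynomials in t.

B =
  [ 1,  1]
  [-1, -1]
e^{tB} =
  [t + 1, t]
  [-t, 1 - t]

Strategy: write B = P · J · P⁻¹ where J is a Jordan canonical form, so e^{tB} = P · e^{tJ} · P⁻¹, and e^{tJ} can be computed block-by-block.

B has Jordan form
J =
  [0, 1]
  [0, 0]
(up to reordering of blocks).

Per-block formulas:
  For a 2×2 Jordan block J_2(0): exp(t · J_2(0)) = e^(0t)·(I + t·N), where N is the 2×2 nilpotent shift.

After assembling e^{tJ} and conjugating by P, we get:

e^{tB} =
  [t + 1, t]
  [-t, 1 - t]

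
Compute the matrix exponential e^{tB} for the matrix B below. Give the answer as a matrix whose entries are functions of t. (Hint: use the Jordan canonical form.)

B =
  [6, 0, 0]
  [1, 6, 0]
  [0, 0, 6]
e^{tB} =
  [exp(6*t), 0, 0]
  [t*exp(6*t), exp(6*t), 0]
  [0, 0, exp(6*t)]

Strategy: write B = P · J · P⁻¹ where J is a Jordan canonical form, so e^{tB} = P · e^{tJ} · P⁻¹, and e^{tJ} can be computed block-by-block.

B has Jordan form
J =
  [6, 1, 0]
  [0, 6, 0]
  [0, 0, 6]
(up to reordering of blocks).

Per-block formulas:
  For a 2×2 Jordan block J_2(6): exp(t · J_2(6)) = e^(6t)·(I + t·N), where N is the 2×2 nilpotent shift.
  For a 1×1 block at λ = 6: exp(t · [6]) = [e^(6t)].

After assembling e^{tJ} and conjugating by P, we get:

e^{tB} =
  [exp(6*t), 0, 0]
  [t*exp(6*t), exp(6*t), 0]
  [0, 0, exp(6*t)]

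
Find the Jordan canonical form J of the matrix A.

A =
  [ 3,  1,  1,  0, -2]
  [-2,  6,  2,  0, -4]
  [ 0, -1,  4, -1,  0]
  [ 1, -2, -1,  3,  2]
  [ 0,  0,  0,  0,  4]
J_3(4) ⊕ J_1(4) ⊕ J_1(4)

The characteristic polynomial is
  det(x·I − A) = x^5 - 20*x^4 + 160*x^3 - 640*x^2 + 1280*x - 1024 = (x - 4)^5

Eigenvalues and multiplicities (the geometric multiplicity of λ is n − rank(A − λI), which equals the number of Jordan blocks for λ):
  λ = 4: algebraic multiplicity = 5, geometric multiplicity = 3

Determining the block sizes for each eigenvalue:
  λ = 4: with am = 5 and gm = 3, the partition is not yet determined (e.g. several partitions of 5 into 3 parts exist). Let N = A − (4)·I. Computing rank(N^1) = 2, rank(N^2) = 1, rank(N^3) = 0; the number of blocks of size ≥ j is rank(N^{j−1}) − rank(N^j), giving [3, 1, 1]. So we have 1 block(s) of size 3, 2 block(s) of size 1 → block sizes [3, 1, 1]

Assembling the blocks gives a Jordan form
J =
  [4, 1, 0, 0, 0]
  [0, 4, 1, 0, 0]
  [0, 0, 4, 0, 0]
  [0, 0, 0, 4, 0]
  [0, 0, 0, 0, 4]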